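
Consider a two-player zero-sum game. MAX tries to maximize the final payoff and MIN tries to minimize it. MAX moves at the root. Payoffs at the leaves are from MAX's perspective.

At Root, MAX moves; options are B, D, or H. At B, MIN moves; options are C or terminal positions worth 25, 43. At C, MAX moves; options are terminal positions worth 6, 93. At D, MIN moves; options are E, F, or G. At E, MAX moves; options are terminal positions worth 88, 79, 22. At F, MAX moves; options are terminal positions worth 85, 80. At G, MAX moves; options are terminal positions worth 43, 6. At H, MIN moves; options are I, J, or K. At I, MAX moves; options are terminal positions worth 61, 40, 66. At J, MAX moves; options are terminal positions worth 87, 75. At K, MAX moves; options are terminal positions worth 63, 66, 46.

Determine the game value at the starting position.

C (MAX): max(6, 93) = 93
B (MIN): min(93, 25, 43) = 25
E (MAX): max(88, 79, 22) = 88
F (MAX): max(85, 80) = 85
G (MAX): max(43, 6) = 43
D (MIN): min(88, 85, 43) = 43
I (MAX): max(61, 40, 66) = 66
J (MAX): max(87, 75) = 87
K (MAX): max(63, 66, 46) = 66
H (MIN): min(66, 87, 66) = 66
Root (MAX): max(25, 43, 66) = 66

66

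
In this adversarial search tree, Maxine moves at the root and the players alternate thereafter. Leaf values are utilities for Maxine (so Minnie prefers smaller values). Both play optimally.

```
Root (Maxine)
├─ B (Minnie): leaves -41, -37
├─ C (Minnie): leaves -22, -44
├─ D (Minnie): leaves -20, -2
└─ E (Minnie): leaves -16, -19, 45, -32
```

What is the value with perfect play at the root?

-20

B (Minnie): min(-41, -37) = -41
C (Minnie): min(-22, -44) = -44
D (Minnie): min(-20, -2) = -20
E (Minnie): min(-16, -19, 45, -32) = -32
Root (Maxine): max(-41, -44, -20, -32) = -20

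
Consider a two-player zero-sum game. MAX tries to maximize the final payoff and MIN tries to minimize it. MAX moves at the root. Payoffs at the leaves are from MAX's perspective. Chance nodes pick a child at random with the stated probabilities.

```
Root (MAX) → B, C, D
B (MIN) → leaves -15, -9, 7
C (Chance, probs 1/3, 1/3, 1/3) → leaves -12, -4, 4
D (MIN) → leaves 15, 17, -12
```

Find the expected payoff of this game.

B (MIN): min(-15, -9, 7) = -15
C (Chance): 1/3·-12 + 1/3·-4 + 1/3·4 = -4
D (MIN): min(15, 17, -12) = -12
Root (MAX): max(-15, -4, -12) = -4

-4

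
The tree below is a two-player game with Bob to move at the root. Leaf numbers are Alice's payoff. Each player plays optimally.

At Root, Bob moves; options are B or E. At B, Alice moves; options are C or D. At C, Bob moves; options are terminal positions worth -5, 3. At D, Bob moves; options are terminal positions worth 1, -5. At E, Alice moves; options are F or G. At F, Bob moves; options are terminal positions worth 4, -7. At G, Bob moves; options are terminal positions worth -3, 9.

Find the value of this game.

-5

C (Bob): min(-5, 3) = -5
D (Bob): min(1, -5) = -5
B (Alice): max(-5, -5) = -5
F (Bob): min(4, -7) = -7
G (Bob): min(-3, 9) = -3
E (Alice): max(-7, -3) = -3
Root (Bob): min(-5, -3) = -5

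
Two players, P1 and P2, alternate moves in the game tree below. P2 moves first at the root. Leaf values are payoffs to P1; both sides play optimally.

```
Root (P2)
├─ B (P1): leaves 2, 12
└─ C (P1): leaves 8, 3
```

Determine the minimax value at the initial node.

8

B (P1): max(2, 12) = 12
C (P1): max(8, 3) = 8
Root (P2): min(12, 8) = 8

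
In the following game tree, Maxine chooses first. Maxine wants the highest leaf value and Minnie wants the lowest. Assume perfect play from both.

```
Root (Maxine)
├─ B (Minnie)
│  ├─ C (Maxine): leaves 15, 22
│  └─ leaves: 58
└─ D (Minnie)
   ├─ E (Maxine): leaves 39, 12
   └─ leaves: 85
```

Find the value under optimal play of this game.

39

C (Maxine): max(15, 22) = 22
B (Minnie): min(22, 58) = 22
E (Maxine): max(39, 12) = 39
D (Minnie): min(39, 85) = 39
Root (Maxine): max(22, 39) = 39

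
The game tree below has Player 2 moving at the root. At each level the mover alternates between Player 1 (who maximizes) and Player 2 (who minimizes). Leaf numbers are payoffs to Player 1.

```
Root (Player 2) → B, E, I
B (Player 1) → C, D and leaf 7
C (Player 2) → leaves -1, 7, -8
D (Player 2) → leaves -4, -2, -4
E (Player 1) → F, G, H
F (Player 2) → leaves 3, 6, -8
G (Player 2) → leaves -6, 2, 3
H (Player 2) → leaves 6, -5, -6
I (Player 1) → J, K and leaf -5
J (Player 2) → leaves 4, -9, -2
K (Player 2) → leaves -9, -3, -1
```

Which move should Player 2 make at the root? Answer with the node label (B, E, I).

C (Player 2): min(-1, 7, -8) = -8
D (Player 2): min(-4, -2, -4) = -4
B (Player 1): max(-8, -4, 7) = 7
F (Player 2): min(3, 6, -8) = -8
G (Player 2): min(-6, 2, 3) = -6
H (Player 2): min(6, -5, -6) = -6
E (Player 1): max(-8, -6, -6) = -6
J (Player 2): min(4, -9, -2) = -9
K (Player 2): min(-9, -3, -1) = -9
I (Player 1): max(-9, -9, -5) = -5
Root (Player 2): min(7, -6, -5) = -6
Player 2 picks the child with the lowest value: E (value -6).

E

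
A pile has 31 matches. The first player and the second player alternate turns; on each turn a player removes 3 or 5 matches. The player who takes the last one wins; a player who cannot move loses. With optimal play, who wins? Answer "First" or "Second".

Compute winning (W) and losing (L) positions by backward induction:
i:   0  1  2  3  4  5  6  7  8  9 10 11 12 13 14 15 16 17 18 19 20 21 22 23 24 25 26 27 28 29 30 31
     L  L  L  W  W  W  W  W  L  L  L  W  W  W  W  W  L  L  L  W  W  W  W  W  L  L  L  W  W  W  W  W
Position 31 is W, so the first player wins.

First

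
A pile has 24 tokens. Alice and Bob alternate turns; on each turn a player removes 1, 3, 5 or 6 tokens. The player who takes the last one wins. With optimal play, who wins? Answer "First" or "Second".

Second

Positions where the player to move wins (W) vs loses (L):
i:   0  1  2  3  4  5  6  7  8  9 10 11 12 13 14 15 16 17 18 19 20 21 22 23 24
     L  W  L  W  L  W  W  W  W  W  W  L  W  L  W  L  W  W  W  W  W  W  L  W  L
Position 24 is L, so the second player wins.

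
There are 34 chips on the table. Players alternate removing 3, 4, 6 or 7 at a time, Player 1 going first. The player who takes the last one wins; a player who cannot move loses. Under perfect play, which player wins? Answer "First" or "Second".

Mark each pile size as W (mover wins) or L (mover loses):
i:   0  1  2  3  4  5  6  7  8  9 10 11 12 13 14 15 16 17 18 19 20 21 22 23 24 25 26 27 28 29 30 31 32 33 34
     L  L  L  W  W  W  W  W  W  W  L  L  L  W  W  W  W  W  W  W  L  L  L  W  W  W  W  W  W  W  L  L  L  W  W
Position 34 is W, so the first player wins.

First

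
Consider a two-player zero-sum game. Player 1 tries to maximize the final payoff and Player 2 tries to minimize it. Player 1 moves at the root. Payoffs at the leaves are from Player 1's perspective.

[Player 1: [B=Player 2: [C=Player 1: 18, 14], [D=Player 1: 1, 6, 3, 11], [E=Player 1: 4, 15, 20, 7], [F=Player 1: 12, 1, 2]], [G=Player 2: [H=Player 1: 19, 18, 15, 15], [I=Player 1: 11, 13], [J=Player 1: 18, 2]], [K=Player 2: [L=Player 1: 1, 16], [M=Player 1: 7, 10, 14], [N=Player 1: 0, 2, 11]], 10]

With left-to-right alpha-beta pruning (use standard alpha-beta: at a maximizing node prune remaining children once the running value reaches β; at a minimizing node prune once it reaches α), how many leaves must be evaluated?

C [α=-∞,β=+∞]: v=18
D [α=-∞,β=18]: v=11
E [α=-∞,β=11]: v=15 after child 2 ≥ β → β-cutoff, skip 2
F [α=-∞,β=11]: v=12 after child 1 ≥ β → β-cutoff, skip 2
B [α=-∞,β=+∞]: v=11
H [α=11,β=+∞]: v=19
I [α=11,β=19]: v=13
J [α=11,β=13]: v=18 after child 1 ≥ β → β-cutoff, skip 1
G [α=11,β=+∞]: v=13
L [α=13,β=+∞]: v=16
M [α=13,β=16]: v=14
N [α=13,β=14]: v=11
K [α=13,β=+∞]: v=11
Root [α=-∞,β=+∞]: v=13
Leaves evaluated: 25 of 30.

25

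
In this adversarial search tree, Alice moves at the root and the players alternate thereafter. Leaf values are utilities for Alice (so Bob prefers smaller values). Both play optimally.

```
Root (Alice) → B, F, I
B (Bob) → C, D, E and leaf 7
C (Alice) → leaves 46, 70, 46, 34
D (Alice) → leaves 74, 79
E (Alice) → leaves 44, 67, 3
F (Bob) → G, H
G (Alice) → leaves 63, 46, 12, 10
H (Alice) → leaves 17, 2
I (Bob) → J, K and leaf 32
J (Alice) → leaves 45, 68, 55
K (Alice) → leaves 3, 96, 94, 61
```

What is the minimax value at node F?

G: max(63, 46, 12, 10) = 63
H: max(17, 2) = 17
F: min(63, 17) = 17

17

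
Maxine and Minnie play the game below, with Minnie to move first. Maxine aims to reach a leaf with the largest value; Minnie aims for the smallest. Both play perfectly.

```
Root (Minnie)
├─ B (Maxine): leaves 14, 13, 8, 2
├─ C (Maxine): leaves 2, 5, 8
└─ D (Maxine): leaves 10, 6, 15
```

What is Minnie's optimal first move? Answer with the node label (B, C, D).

B (Maxine): max(14, 13, 8, 2) = 14
C (Maxine): max(2, 5, 8) = 8
D (Maxine): max(10, 6, 15) = 15
Root (Minnie): min(14, 8, 15) = 8
Minnie picks the child with the lowest value: C (value 8).

C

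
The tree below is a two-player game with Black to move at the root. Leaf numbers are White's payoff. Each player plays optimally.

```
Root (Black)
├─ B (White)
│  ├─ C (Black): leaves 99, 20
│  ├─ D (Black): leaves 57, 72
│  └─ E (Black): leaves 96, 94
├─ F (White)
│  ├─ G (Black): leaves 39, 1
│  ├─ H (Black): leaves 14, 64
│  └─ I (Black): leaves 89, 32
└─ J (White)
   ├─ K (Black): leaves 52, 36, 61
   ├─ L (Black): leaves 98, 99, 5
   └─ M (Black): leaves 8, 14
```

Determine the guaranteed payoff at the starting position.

32

C (Black): min(99, 20) = 20
D (Black): min(57, 72) = 57
E (Black): min(96, 94) = 94
B (White): max(20, 57, 94) = 94
G (Black): min(39, 1) = 1
H (Black): min(14, 64) = 14
I (Black): min(89, 32) = 32
F (White): max(1, 14, 32) = 32
K (Black): min(52, 36, 61) = 36
L (Black): min(98, 99, 5) = 5
M (Black): min(8, 14) = 8
J (White): max(36, 5, 8) = 36
Root (Black): min(94, 32, 36) = 32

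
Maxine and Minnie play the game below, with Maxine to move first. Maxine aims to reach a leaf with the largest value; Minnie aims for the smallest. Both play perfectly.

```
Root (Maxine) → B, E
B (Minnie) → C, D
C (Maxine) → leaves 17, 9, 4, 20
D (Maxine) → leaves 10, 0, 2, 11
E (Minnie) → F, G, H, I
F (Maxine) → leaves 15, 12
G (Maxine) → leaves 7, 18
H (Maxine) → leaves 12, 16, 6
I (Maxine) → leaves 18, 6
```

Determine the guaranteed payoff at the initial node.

15

C (Maxine): max(17, 9, 4, 20) = 20
D (Maxine): max(10, 0, 2, 11) = 11
B (Minnie): min(20, 11) = 11
F (Maxine): max(15, 12) = 15
G (Maxine): max(7, 18) = 18
H (Maxine): max(12, 16, 6) = 16
I (Maxine): max(18, 6) = 18
E (Minnie): min(15, 18, 16, 18) = 15
Root (Maxine): max(11, 15) = 15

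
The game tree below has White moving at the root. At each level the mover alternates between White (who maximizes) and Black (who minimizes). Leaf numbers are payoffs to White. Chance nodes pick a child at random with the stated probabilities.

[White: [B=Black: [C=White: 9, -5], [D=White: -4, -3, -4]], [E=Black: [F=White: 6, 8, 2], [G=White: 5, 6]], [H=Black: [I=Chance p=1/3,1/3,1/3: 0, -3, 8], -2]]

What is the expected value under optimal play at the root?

6

C (White): max(9, -5) = 9
D (White): max(-4, -3, -4) = -3
B (Black): min(9, -3) = -3
F (White): max(6, 8, 2) = 8
G (White): max(5, 6) = 6
E (Black): min(8, 6) = 6
I (Chance): 1/3·0 + 1/3·-3 + 1/3·8 = 1.67
H (Black): min(1.67, -2) = -2
Root (White): max(-3, 6, -2) = 6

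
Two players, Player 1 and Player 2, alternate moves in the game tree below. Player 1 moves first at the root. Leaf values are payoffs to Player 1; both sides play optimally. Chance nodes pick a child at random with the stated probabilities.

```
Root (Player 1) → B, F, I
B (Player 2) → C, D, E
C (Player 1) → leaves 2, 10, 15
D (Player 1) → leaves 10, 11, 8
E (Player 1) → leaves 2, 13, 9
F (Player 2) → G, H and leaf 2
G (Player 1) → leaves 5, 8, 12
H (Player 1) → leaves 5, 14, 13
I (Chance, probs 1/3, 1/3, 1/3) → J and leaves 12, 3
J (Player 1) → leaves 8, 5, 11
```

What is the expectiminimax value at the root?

11

C (Player 1): max(2, 10, 15) = 15
D (Player 1): max(10, 11, 8) = 11
E (Player 1): max(2, 13, 9) = 13
B (Player 2): min(15, 11, 13) = 11
G (Player 1): max(5, 8, 12) = 12
H (Player 1): max(5, 14, 13) = 14
F (Player 2): min(12, 14, 2) = 2
J (Player 1): max(8, 5, 11) = 11
I (Chance): 1/3·11 + 1/3·12 + 1/3·3 = 8.67
Root (Player 1): max(11, 2, 8.67) = 11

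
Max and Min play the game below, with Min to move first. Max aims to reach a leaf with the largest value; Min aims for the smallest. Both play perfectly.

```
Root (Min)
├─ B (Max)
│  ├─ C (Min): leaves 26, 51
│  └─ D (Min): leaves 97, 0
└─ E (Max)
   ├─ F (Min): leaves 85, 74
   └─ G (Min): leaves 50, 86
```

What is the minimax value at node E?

74

F: min(85, 74) = 74
G: min(50, 86) = 50
E: max(74, 50) = 74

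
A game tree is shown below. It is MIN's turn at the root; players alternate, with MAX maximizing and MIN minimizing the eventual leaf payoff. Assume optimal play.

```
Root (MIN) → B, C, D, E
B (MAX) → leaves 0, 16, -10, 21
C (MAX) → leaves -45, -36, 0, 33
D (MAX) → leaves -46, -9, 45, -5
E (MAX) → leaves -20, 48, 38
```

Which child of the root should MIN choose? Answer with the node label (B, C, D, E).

B (MAX): max(0, 16, -10, 21) = 21
C (MAX): max(-45, -36, 0, 33) = 33
D (MAX): max(-46, -9, 45, -5) = 45
E (MAX): max(-20, 48, 38) = 48
Root (MIN): min(21, 33, 45, 48) = 21
MIN picks the child with the lowest value: B (value 21).

B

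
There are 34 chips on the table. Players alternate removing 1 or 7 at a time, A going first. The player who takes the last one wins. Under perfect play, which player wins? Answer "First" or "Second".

Mark each pile size as W (mover wins) or L (mover loses):
i:   0  1  2  3  4  5  6  7  8  9 10 11 12 13 14 15 16 17 18 19 20 21 22 23 24 25 26 27 28 29 30 31 32 33 34
     L  W  L  W  L  W  L  W  L  W  L  W  L  W  L  W  L  W  L  W  L  W  L  W  L  W  L  W  L  W  L  W  L  W  L
Position 34 is L, so the second player wins.

Second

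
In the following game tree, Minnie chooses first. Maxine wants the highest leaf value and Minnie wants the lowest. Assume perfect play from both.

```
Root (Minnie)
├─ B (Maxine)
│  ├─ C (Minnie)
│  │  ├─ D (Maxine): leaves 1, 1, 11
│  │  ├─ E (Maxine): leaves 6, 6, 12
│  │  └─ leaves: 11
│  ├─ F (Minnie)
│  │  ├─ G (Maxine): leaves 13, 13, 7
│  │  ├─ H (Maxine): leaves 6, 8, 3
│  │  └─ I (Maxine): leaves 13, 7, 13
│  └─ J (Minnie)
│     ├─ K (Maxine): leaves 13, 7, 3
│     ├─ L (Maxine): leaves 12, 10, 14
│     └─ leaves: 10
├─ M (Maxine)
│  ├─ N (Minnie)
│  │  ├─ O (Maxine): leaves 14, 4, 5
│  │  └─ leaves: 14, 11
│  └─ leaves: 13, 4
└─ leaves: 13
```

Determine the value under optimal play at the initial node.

11

D (Maxine): max(1, 1, 11) = 11
E (Maxine): max(6, 6, 12) = 12
C (Minnie): min(11, 12, 11) = 11
G (Maxine): max(13, 13, 7) = 13
H (Maxine): max(6, 8, 3) = 8
I (Maxine): max(13, 7, 13) = 13
F (Minnie): min(13, 8, 13) = 8
K (Maxine): max(13, 7, 3) = 13
L (Maxine): max(12, 10, 14) = 14
J (Minnie): min(13, 14, 10) = 10
B (Maxine): max(11, 8, 10) = 11
O (Maxine): max(14, 4, 5) = 14
N (Minnie): min(14, 14, 11) = 11
M (Maxine): max(11, 13, 4) = 13
Root (Minnie): min(11, 13, 13) = 11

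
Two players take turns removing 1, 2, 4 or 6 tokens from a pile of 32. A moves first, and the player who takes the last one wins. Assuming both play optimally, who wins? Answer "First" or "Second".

Compute winning (W) and losing (L) positions by backward induction:
i:   0  1  2  3  4  5  6  7  8  9 10 11 12 13 14 15 16 17 18 19 20 21 22 23 24 25 26 27 28 29 30 31 32
     L  W  W  L  W  W  W  W  L  W  W  L  W  W  W  W  L  W  W  L  W  W  W  W  L  W  W  L  W  W  W  W  L
Position 32 is L, so the second player wins.

Second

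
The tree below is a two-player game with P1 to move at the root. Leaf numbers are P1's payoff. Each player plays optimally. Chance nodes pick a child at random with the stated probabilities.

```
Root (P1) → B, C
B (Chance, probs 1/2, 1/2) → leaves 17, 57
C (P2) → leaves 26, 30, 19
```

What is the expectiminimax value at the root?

37

B (Chance): 1/2·17 + 1/2·57 = 37
C (P2): min(26, 30, 19) = 19
Root (P1): max(37, 19) = 37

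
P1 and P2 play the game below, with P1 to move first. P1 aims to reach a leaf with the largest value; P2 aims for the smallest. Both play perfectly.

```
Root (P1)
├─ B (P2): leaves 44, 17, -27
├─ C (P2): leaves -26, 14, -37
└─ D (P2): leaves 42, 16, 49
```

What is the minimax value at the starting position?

16

B (P2): min(44, 17, -27) = -27
C (P2): min(-26, 14, -37) = -37
D (P2): min(42, 16, 49) = 16
Root (P1): max(-27, -37, 16) = 16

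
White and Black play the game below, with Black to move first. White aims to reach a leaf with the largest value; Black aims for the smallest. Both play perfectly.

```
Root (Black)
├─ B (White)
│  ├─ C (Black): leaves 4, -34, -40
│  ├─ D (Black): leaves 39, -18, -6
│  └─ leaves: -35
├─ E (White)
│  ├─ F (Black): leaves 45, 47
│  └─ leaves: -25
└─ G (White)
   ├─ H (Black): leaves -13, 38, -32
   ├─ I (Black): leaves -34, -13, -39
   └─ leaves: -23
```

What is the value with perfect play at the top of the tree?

-23

C (Black): min(4, -34, -40) = -40
D (Black): min(39, -18, -6) = -18
B (White): max(-40, -18, -35) = -18
F (Black): min(45, 47) = 45
E (White): max(45, -25) = 45
H (Black): min(-13, 38, -32) = -32
I (Black): min(-34, -13, -39) = -39
G (White): max(-32, -39, -23) = -23
Root (Black): min(-18, 45, -23) = -23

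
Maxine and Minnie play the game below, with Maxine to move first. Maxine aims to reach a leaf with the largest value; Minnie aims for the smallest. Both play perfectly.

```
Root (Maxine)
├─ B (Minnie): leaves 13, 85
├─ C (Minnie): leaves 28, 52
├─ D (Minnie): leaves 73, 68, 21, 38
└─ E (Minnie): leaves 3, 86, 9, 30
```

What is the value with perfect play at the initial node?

28

B (Minnie): min(13, 85) = 13
C (Minnie): min(28, 52) = 28
D (Minnie): min(73, 68, 21, 38) = 21
E (Minnie): min(3, 86, 9, 30) = 3
Root (Maxine): max(13, 28, 21, 3) = 28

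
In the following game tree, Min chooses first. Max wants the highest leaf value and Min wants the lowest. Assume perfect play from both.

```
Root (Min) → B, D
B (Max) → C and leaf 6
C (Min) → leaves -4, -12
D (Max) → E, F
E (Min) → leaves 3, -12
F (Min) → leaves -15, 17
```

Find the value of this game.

-12

C (Min): min(-4, -12) = -12
B (Max): max(-12, 6) = 6
E (Min): min(3, -12) = -12
F (Min): min(-15, 17) = -15
D (Max): max(-12, -15) = -12
Root (Min): min(6, -12) = -12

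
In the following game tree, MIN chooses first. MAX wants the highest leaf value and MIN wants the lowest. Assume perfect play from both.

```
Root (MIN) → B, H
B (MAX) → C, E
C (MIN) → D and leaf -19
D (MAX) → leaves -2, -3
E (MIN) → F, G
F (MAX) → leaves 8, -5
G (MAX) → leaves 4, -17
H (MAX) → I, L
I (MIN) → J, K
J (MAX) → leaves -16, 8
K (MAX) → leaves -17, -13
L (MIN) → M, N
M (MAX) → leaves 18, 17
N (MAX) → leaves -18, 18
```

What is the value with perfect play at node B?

D: max(-2, -3) = -2
C: min(-2, -19) = -19
F: max(8, -5) = 8
G: max(4, -17) = 4
E: min(8, 4) = 4
B: max(-19, 4) = 4

4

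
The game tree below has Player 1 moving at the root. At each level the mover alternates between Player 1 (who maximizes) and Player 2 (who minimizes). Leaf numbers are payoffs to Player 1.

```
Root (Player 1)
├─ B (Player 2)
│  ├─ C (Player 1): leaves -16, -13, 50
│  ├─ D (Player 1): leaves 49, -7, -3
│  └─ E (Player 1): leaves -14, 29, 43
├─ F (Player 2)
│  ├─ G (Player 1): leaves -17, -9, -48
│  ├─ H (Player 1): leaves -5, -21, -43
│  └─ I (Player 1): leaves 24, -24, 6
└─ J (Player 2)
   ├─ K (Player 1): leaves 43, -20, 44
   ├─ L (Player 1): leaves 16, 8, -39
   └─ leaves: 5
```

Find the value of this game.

C (Player 1): max(-16, -13, 50) = 50
D (Player 1): max(49, -7, -3) = 49
E (Player 1): max(-14, 29, 43) = 43
B (Player 2): min(50, 49, 43) = 43
G (Player 1): max(-17, -9, -48) = -9
H (Player 1): max(-5, -21, -43) = -5
I (Player 1): max(24, -24, 6) = 24
F (Player 2): min(-9, -5, 24) = -9
K (Player 1): max(43, -20, 44) = 44
L (Player 1): max(16, 8, -39) = 16
J (Player 2): min(44, 16, 5) = 5
Root (Player 1): max(43, -9, 5) = 43

43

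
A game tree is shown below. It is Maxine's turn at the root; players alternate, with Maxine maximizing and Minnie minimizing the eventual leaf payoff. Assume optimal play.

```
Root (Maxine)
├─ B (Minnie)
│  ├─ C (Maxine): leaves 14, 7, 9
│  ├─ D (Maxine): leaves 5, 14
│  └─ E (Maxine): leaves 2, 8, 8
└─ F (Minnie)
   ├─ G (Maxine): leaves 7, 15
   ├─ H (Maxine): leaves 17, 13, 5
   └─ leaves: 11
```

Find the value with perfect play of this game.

C (Maxine): max(14, 7, 9) = 14
D (Maxine): max(5, 14) = 14
E (Maxine): max(2, 8, 8) = 8
B (Minnie): min(14, 14, 8) = 8
G (Maxine): max(7, 15) = 15
H (Maxine): max(17, 13, 5) = 17
F (Minnie): min(15, 17, 11) = 11
Root (Maxine): max(8, 11) = 11

11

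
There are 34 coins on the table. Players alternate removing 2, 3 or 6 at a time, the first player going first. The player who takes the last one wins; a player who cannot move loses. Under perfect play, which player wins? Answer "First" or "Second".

First

i:   0  1  2  3  4  5  6  7  8  9 10 11 12 13 14 15 16 17 18 19 20 21 22 23 24 25 26 27 28 29 30 31 32 33 34
     L  L  W  W  W  L  W  W  W  L  L  W  W  W  L  W  W  W  L  L  W  W  W  L  W  W  W  L  L  W  W  W  L  W  W
Position 34 is W, so the first player wins.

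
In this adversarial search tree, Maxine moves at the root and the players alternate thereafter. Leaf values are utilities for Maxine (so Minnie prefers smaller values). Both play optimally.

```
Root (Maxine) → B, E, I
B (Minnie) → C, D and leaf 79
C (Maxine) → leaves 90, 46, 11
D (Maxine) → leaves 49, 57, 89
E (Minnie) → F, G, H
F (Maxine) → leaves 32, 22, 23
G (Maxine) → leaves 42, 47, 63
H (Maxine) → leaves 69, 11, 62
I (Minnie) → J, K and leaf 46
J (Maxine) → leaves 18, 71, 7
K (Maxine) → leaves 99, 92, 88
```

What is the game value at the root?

C (Maxine): max(90, 46, 11) = 90
D (Maxine): max(49, 57, 89) = 89
B (Minnie): min(90, 89, 79) = 79
F (Maxine): max(32, 22, 23) = 32
G (Maxine): max(42, 47, 63) = 63
H (Maxine): max(69, 11, 62) = 69
E (Minnie): min(32, 63, 69) = 32
J (Maxine): max(18, 71, 7) = 71
K (Maxine): max(99, 92, 88) = 99
I (Minnie): min(71, 99, 46) = 46
Root (Maxine): max(79, 32, 46) = 79

79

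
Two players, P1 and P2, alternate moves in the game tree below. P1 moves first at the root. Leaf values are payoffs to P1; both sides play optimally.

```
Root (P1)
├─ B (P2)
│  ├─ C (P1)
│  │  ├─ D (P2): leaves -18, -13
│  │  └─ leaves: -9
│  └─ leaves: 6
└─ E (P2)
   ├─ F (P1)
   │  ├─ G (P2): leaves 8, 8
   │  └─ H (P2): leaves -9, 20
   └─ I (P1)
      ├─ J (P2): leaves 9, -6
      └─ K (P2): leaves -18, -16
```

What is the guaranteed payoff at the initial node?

-6

D (P2): min(-18, -13) = -18
C (P1): max(-18, -9) = -9
B (P2): min(-9, 6) = -9
G (P2): min(8, 8) = 8
H (P2): min(-9, 20) = -9
F (P1): max(8, -9) = 8
J (P2): min(9, -6) = -6
K (P2): min(-18, -16) = -18
I (P1): max(-6, -18) = -6
E (P2): min(8, -6) = -6
Root (P1): max(-9, -6) = -6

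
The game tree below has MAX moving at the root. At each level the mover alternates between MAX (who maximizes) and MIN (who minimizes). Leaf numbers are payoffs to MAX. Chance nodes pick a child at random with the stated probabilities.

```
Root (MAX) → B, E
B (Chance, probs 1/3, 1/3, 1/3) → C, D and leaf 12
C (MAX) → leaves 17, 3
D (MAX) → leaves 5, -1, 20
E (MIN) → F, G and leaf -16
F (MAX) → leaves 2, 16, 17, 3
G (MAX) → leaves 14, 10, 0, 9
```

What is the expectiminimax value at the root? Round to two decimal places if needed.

C (MAX): max(17, 3) = 17
D (MAX): max(5, -1, 20) = 20
B (Chance): 1/3·17 + 1/3·20 + 1/3·12 = 16.33
F (MAX): max(2, 16, 17, 3) = 17
G (MAX): max(14, 10, 0, 9) = 14
E (MIN): min(17, 14, -16) = -16
Root (MAX): max(16.33, -16) = 16.33

16.33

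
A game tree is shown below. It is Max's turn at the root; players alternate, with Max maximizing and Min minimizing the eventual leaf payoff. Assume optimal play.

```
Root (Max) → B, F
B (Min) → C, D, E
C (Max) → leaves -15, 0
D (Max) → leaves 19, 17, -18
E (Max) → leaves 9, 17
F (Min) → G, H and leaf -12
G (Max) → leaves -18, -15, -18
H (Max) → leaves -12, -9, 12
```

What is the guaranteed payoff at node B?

C: max(-15, 0) = 0
D: max(19, 17, -18) = 19
E: max(9, 17) = 17
B: min(0, 19, 17) = 0

0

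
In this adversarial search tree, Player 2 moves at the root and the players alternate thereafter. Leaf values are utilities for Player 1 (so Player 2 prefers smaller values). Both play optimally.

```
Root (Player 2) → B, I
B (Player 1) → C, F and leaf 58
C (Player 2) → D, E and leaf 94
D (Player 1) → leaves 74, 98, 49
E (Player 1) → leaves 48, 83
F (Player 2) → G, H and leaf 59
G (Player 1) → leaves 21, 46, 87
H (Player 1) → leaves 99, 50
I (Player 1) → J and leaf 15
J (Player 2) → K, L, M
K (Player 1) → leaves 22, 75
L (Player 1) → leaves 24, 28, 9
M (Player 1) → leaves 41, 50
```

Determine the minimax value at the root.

28

D (Player 1): max(74, 98, 49) = 98
E (Player 1): max(48, 83) = 83
C (Player 2): min(98, 83, 94) = 83
G (Player 1): max(21, 46, 87) = 87
H (Player 1): max(99, 50) = 99
F (Player 2): min(87, 99, 59) = 59
B (Player 1): max(83, 59, 58) = 83
K (Player 1): max(22, 75) = 75
L (Player 1): max(24, 28, 9) = 28
M (Player 1): max(41, 50) = 50
J (Player 2): min(75, 28, 50) = 28
I (Player 1): max(28, 15) = 28
Root (Player 2): min(83, 28) = 28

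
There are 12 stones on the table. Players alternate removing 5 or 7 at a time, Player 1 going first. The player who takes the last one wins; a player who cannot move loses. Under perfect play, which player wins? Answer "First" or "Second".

Second

Positions where the player to move wins (W) vs loses (L):
i:   0  1  2  3  4  5  6  7  8  9 10 11 12
     L  L  L  L  L  W  W  W  W  W  W  W  L
Position 12 is L, so the second player wins.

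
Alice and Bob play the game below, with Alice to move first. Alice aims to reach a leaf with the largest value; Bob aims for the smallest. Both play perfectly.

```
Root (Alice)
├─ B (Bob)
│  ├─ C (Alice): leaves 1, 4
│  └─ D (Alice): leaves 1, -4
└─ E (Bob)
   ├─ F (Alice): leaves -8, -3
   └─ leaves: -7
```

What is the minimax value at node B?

C: max(1, 4) = 4
D: max(1, -4) = 1
B: min(4, 1) = 1

1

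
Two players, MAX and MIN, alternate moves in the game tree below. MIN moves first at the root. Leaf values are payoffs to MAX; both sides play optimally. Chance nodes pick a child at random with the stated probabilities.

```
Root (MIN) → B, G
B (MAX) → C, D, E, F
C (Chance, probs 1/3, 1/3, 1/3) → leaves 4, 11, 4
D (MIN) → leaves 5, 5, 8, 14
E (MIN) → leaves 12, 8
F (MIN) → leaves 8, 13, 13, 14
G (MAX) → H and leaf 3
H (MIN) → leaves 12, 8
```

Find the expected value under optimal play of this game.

8

C (Chance): 1/3·4 + 1/3·11 + 1/3·4 = 6.33
D (MIN): min(5, 5, 8, 14) = 5
E (MIN): min(12, 8) = 8
F (MIN): min(8, 13, 13, 14) = 8
B (MAX): max(6.33, 5, 8, 8) = 8
H (MIN): min(12, 8) = 8
G (MAX): max(8, 3) = 8
Root (MIN): min(8, 8) = 8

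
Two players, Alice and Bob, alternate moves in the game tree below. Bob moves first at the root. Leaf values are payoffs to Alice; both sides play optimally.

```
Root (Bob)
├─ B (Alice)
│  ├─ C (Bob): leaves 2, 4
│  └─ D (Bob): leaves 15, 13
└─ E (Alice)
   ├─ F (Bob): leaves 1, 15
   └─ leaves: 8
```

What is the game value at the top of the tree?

8

C (Bob): min(2, 4) = 2
D (Bob): min(15, 13) = 13
B (Alice): max(2, 13) = 13
F (Bob): min(1, 15) = 1
E (Alice): max(1, 8) = 8
Root (Bob): min(13, 8) = 8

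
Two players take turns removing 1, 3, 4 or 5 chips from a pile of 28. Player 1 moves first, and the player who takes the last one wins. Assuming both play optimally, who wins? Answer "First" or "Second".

First

i:   0  1  2  3  4  5  6  7  8  9 10 11 12 13 14 15 16 17 18 19 20 21 22 23 24 25 26 27 28
     L  W  L  W  W  W  W  W  L  W  L  W  W  W  W  W  L  W  L  W  W  W  W  W  L  W  L  W  W
Position 28 is W, so the first player wins.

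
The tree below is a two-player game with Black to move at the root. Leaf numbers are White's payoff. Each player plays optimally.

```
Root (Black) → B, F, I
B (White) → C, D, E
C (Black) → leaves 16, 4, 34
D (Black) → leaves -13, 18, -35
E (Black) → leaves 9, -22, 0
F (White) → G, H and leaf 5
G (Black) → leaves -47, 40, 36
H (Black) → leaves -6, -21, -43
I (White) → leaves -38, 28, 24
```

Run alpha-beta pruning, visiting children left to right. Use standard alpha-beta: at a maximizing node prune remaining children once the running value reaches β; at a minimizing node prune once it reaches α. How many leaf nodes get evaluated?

C [α=-∞,β=+∞]: v=4
D [α=4,β=+∞]: v=-13 after child 1 ≤ α → α-cutoff, skip 2
E [α=4,β=+∞]: v=-22 after child 2 ≤ α → α-cutoff, skip 1
B [α=-∞,β=+∞]: v=4
G [α=-∞,β=4]: v=-47
H [α=-47,β=4]: v=-43
F [α=-∞,β=4]: v=5
I [α=-∞,β=4]: v=28 after child 2 ≥ β → β-cutoff, skip 1
Root [α=-∞,β=+∞]: v=4
Leaves evaluated: 15 of 19.

15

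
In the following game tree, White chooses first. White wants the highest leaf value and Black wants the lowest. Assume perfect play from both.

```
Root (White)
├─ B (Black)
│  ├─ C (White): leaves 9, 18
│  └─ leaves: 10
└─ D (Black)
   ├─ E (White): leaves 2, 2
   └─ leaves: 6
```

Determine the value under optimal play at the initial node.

C (White): max(9, 18) = 18
B (Black): min(18, 10) = 10
E (White): max(2, 2) = 2
D (Black): min(2, 6) = 2
Root (White): max(10, 2) = 10

10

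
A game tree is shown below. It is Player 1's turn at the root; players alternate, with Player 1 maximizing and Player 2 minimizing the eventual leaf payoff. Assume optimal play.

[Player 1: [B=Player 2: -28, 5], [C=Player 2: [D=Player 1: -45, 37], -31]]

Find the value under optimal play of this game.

B (Player 2): min(-28, 5) = -28
D (Player 1): max(-45, 37) = 37
C (Player 2): min(37, -31) = -31
Root (Player 1): max(-28, -31) = -28

-28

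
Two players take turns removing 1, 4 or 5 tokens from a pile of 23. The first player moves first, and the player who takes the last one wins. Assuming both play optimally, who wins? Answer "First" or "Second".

First

Mark each pile size as W (mover wins) or L (mover loses):
i:   0  1  2  3  4  5  6  7  8  9 10 11 12 13 14 15 16 17 18 19 20 21 22 23
     L  W  L  W  W  W  W  W  L  W  L  W  W  W  W  W  L  W  L  W  W  W  W  W
Position 23 is W, so the first player wins.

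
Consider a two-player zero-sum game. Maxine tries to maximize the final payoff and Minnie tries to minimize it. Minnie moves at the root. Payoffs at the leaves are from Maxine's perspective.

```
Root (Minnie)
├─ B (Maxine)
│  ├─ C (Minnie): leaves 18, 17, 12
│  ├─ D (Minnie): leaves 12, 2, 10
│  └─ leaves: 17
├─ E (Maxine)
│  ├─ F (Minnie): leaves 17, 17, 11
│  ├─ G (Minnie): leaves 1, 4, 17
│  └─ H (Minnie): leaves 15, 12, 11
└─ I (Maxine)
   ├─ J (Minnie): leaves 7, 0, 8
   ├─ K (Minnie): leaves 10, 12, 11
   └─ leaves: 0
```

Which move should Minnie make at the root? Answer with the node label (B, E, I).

I

C (Minnie): min(18, 17, 12) = 12
D (Minnie): min(12, 2, 10) = 2
B (Maxine): max(12, 2, 17) = 17
F (Minnie): min(17, 17, 11) = 11
G (Minnie): min(1, 4, 17) = 1
H (Minnie): min(15, 12, 11) = 11
E (Maxine): max(11, 1, 11) = 11
J (Minnie): min(7, 0, 8) = 0
K (Minnie): min(10, 12, 11) = 10
I (Maxine): max(0, 10, 0) = 10
Root (Minnie): min(17, 11, 10) = 10
Minnie picks the child with the lowest value: I (value 10).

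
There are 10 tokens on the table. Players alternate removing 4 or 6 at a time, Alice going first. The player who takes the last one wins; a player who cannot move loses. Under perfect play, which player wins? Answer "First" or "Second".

i:   0  1  2  3  4  5  6  7  8  9 10
     L  L  L  L  W  W  W  W  W  W  L
Position 10 is L, so the second player wins.

Second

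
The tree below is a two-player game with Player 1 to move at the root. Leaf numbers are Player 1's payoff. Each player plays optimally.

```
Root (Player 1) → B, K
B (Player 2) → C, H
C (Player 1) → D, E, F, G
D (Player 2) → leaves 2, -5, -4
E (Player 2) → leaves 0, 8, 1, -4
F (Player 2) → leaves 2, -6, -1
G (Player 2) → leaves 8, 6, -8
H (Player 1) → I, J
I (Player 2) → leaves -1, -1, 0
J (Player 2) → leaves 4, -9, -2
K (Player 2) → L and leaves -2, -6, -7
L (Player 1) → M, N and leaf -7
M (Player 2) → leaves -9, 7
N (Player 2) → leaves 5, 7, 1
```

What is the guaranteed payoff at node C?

D: min(2, -5, -4) = -5
E: min(0, 8, 1, -4) = -4
F: min(2, -6, -1) = -6
G: min(8, 6, -8) = -8
C: max(-5, -4, -6, -8) = -4

-4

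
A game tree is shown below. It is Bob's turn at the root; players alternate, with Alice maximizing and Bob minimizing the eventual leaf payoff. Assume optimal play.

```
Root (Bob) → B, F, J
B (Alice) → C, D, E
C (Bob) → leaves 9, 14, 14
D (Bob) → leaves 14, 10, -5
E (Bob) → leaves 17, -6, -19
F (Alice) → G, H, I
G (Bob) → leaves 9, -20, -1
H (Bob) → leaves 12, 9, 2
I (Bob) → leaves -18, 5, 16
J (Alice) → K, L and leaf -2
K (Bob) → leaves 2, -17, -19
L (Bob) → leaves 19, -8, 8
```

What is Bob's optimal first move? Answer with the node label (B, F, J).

J

C (Bob): min(9, 14, 14) = 9
D (Bob): min(14, 10, -5) = -5
E (Bob): min(17, -6, -19) = -19
B (Alice): max(9, -5, -19) = 9
G (Bob): min(9, -20, -1) = -20
H (Bob): min(12, 9, 2) = 2
I (Bob): min(-18, 5, 16) = -18
F (Alice): max(-20, 2, -18) = 2
K (Bob): min(2, -17, -19) = -19
L (Bob): min(19, -8, 8) = -8
J (Alice): max(-19, -8, -2) = -2
Root (Bob): min(9, 2, -2) = -2
Bob picks the child with the lowest value: J (value -2).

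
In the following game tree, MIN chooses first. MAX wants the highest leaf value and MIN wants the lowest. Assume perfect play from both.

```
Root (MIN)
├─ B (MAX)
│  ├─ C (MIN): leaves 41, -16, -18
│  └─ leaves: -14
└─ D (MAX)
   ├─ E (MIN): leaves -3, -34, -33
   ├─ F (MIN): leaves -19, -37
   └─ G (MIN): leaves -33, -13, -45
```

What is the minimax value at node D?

E: min(-3, -34, -33) = -34
F: min(-19, -37) = -37
G: min(-33, -13, -45) = -45
D: max(-34, -37, -45) = -34

-34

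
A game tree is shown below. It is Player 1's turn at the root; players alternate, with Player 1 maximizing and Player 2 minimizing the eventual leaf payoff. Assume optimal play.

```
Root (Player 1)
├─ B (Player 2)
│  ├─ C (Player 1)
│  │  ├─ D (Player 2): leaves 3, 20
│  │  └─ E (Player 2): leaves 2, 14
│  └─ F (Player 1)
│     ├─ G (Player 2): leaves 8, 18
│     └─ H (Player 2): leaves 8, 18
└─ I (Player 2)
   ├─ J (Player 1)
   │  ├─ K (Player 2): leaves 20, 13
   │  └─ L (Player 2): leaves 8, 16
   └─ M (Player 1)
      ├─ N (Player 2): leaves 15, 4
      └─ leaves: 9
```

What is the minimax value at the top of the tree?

9

D (Player 2): min(3, 20) = 3
E (Player 2): min(2, 14) = 2
C (Player 1): max(3, 2) = 3
G (Player 2): min(8, 18) = 8
H (Player 2): min(8, 18) = 8
F (Player 1): max(8, 8) = 8
B (Player 2): min(3, 8) = 3
K (Player 2): min(20, 13) = 13
L (Player 2): min(8, 16) = 8
J (Player 1): max(13, 8) = 13
N (Player 2): min(15, 4) = 4
M (Player 1): max(4, 9) = 9
I (Player 2): min(13, 9) = 9
Root (Player 1): max(3, 9) = 9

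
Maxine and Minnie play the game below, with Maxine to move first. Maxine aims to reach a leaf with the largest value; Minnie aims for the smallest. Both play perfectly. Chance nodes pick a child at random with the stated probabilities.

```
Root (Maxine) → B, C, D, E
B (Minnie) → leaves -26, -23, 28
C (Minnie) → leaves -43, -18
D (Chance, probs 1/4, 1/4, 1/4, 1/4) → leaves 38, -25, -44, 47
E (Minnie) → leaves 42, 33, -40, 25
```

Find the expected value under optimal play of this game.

B (Minnie): min(-26, -23, 28) = -26
C (Minnie): min(-43, -18) = -43
D (Chance): 1/4·38 + 1/4·-25 + 1/4·-44 + 1/4·47 = 4
E (Minnie): min(42, 33, -40, 25) = -40
Root (Maxine): max(-26, -43, 4, -40) = 4

4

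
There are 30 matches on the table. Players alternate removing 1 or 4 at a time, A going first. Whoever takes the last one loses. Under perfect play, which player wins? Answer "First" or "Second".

Positions where the player to move wins (W) vs loses (L):
i:   0  1  2  3  4  5  6  7  8  9 10 11 12 13 14 15 16 17 18 19 20 21 22 23 24 25 26 27 28 29 30
     W  L  W  L  W  W  L  W  L  W  W  L  W  L  W  W  L  W  L  W  W  L  W  L  W  W  L  W  L  W  W
Position 30 is W, so the first player wins.

First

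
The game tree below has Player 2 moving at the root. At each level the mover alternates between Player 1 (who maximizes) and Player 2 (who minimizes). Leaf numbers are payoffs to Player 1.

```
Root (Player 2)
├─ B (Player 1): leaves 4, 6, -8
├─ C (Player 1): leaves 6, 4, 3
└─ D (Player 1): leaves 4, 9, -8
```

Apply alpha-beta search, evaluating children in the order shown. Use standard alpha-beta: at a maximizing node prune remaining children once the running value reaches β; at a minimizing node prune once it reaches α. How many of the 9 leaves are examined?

B [α=-∞,β=+∞]: v=6
C [α=-∞,β=6]: v=6 after child 1 ≥ β → β-cutoff, skip 2
D [α=-∞,β=6]: v=9 after child 2 ≥ β → β-cutoff, skip 1
Root [α=-∞,β=+∞]: v=6
Leaves evaluated: 6 of 9.

6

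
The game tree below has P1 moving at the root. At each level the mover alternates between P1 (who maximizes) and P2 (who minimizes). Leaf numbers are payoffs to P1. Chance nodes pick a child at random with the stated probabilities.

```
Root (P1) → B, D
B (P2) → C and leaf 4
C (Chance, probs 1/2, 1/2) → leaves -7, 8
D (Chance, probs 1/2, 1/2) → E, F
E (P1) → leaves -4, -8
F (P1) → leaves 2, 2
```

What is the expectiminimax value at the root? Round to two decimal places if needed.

C (Chance): 1/2·-7 + 1/2·8 = 0.5
B (P2): min(0.5, 4) = 0.5
E (P1): max(-4, -8) = -4
F (P1): max(2, 2) = 2
D (Chance): 1/2·-4 + 1/2·2 = -1
Root (P1): max(0.5, -1) = 0.5

0.5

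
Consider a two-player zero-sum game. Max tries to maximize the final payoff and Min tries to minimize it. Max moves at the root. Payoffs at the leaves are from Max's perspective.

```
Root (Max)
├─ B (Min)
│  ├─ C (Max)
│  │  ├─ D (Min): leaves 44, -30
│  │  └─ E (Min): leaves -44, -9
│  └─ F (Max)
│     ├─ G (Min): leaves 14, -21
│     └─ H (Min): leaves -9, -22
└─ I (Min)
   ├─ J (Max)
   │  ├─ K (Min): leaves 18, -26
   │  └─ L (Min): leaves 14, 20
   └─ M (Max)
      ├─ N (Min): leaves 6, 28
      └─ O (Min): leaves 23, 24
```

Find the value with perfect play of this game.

14

D (Min): min(44, -30) = -30
E (Min): min(-44, -9) = -44
C (Max): max(-30, -44) = -30
G (Min): min(14, -21) = -21
H (Min): min(-9, -22) = -22
F (Max): max(-21, -22) = -21
B (Min): min(-30, -21) = -30
K (Min): min(18, -26) = -26
L (Min): min(14, 20) = 14
J (Max): max(-26, 14) = 14
N (Min): min(6, 28) = 6
O (Min): min(23, 24) = 23
M (Max): max(6, 23) = 23
I (Min): min(14, 23) = 14
Root (Max): max(-30, 14) = 14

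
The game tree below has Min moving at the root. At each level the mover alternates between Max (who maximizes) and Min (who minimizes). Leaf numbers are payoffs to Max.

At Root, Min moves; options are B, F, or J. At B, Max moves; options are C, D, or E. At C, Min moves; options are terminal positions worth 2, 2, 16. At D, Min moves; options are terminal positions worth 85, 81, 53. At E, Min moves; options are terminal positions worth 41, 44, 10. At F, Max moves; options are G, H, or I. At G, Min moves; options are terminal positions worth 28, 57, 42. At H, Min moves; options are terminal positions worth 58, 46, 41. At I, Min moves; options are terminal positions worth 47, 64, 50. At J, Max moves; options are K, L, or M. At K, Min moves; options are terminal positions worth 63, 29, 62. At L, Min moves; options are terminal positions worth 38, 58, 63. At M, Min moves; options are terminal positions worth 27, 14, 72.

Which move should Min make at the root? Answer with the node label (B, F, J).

C (Min): min(2, 2, 16) = 2
D (Min): min(85, 81, 53) = 53
E (Min): min(41, 44, 10) = 10
B (Max): max(2, 53, 10) = 53
G (Min): min(28, 57, 42) = 28
H (Min): min(58, 46, 41) = 41
I (Min): min(47, 64, 50) = 47
F (Max): max(28, 41, 47) = 47
K (Min): min(63, 29, 62) = 29
L (Min): min(38, 58, 63) = 38
M (Min): min(27, 14, 72) = 14
J (Max): max(29, 38, 14) = 38
Root (Min): min(53, 47, 38) = 38
Min picks the child with the lowest value: J (value 38).

J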